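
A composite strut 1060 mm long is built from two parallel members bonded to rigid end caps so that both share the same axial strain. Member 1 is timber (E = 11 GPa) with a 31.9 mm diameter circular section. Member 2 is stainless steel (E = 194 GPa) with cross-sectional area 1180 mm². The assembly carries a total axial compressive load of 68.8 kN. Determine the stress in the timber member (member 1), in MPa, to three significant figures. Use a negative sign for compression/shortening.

-3.18 MPa

A_1 = 799.2 mm².
Equal strain + equilibrium ⇒ each member carries load in proportion to AE: A₁E₁ = 8792000 N, A₂E₂ = 228900000 N, ΣAE = 237700000 N.
σ₁ = P·E₁/ΣAE = -68800·11000/237700000 = -3.184 MPa.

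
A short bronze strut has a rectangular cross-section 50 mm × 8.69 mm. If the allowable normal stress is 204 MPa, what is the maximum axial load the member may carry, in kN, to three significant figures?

A = 434.5 mm².
P_max = σ_allow · A = 204 · 434.5 = 88640 N = 88.64 kN.

88.6 kN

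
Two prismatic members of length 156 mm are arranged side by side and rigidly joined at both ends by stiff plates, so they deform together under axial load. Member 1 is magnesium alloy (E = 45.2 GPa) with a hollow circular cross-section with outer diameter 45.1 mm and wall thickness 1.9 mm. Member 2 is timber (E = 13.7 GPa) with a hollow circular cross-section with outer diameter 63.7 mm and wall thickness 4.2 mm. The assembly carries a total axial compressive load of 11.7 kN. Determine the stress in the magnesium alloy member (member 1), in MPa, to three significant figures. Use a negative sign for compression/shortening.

-23.6 MPa

A_1 = 257.9 mm².
A_2 = 785.1 mm².
Equal strain + equilibrium ⇒ each member carries load in proportion to AE: A₁E₁ = 11660000 N, A₂E₂ = 10760000 N, ΣAE = 22410000 N.
σ₁ = P·E₁/ΣAE = -11700·45200/22410000 = -23.6 MPa.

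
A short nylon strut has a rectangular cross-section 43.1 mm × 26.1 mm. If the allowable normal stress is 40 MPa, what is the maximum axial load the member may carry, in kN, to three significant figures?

45.0 kN

A = 1125 mm².
P_max = σ_allow · A = 40 · 1125 = 45000 N = 45 kN.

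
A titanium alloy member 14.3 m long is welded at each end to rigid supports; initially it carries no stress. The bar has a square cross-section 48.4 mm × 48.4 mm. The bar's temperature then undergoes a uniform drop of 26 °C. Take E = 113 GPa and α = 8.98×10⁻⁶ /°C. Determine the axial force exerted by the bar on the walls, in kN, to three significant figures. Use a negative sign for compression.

61.8 kN

Free thermal expansion αLΔT = 8.98e-6 · 14300 · -26 = -3.339 mm.
The walls impose strain ε = −(-3.339)/14300 = 2.3348e-04; σ = Eε = 113000 · 2.3348e-04 = 26.38 MPa.
Wall reaction R = σ·A = 26.38·2343 = 61800 N = 61.8 kN.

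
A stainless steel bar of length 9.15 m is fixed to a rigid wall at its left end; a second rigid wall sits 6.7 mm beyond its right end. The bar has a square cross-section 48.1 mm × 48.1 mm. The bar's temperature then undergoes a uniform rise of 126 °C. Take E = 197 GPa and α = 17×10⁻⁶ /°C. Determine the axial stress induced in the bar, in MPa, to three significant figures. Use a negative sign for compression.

Free thermal expansion αLΔT = 17e-6 · 9150 · 126 = 19.6 mm.
The walls engage after the gap closes; constrained expansion = 19.6 − 6.7 = 12.9 mm.
The walls impose strain ε = −(12.9)/9150 = -1.4098e-03; σ = Eε = 197000 · -1.4098e-03 = -277.7 MPa.

-278 MPa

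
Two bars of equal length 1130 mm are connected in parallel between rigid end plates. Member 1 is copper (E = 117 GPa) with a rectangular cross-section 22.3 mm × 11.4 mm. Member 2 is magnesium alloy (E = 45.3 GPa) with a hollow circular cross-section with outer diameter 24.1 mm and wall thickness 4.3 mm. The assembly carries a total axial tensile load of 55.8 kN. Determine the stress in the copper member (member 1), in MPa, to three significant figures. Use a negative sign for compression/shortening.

A_1 = 254.2 mm².
A_2 = 267.5 mm².
Equal strain + equilibrium ⇒ each member carries load in proportion to AE: A₁E₁ = 29740000 N, A₂E₂ = 12120000 N, ΣAE = 41860000 N.
σ₁ = P·E₁/ΣAE = 55800·117000/41860000 = 156 MPa.

156 MPa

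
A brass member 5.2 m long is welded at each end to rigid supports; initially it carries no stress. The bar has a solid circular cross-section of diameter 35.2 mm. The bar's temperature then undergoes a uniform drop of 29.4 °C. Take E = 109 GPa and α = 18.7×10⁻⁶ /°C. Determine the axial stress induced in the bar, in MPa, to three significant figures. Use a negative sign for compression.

59.9 MPa

Free thermal expansion αLΔT = 18.7e-6 · 5200 · -29.4 = -2.859 mm.
The walls impose strain ε = −(-2.859)/5200 = 5.4978e-04; σ = Eε = 109000 · 5.4978e-04 = 59.93 MPa.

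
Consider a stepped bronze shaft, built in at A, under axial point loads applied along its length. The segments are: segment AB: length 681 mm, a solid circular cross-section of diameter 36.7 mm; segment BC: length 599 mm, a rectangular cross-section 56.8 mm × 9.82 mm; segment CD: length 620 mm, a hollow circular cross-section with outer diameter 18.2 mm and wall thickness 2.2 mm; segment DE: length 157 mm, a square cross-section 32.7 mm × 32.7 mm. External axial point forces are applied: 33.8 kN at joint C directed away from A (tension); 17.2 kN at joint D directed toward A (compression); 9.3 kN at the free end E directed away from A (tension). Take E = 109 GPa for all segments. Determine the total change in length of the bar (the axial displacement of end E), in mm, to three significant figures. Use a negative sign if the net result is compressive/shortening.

0.0143 mm

Internal axial forces (sectioning from the free end, tension +): N_DE = 9.3 kN, N_CD = -7.9 kN, N_BC = 25.9 kN, N_AB = 25.9 kN.
A_AB = 1058 mm².
A_BC = 557.8 mm².
A_CD = 110.6 mm².
A_DE = 1069 mm².
δ_AB = 25900·681/(1058·109000) = 0.153 mm
δ_BC = 25900·599/(557.8·109000) = 0.2552 mm
δ_CD = -7900·620/(110.6·109000) = -0.4063 mm
δ_DE = 9300·157/(1069·109000) = 0.01253 mm
δ = Σδ_i = 0.01432 mm.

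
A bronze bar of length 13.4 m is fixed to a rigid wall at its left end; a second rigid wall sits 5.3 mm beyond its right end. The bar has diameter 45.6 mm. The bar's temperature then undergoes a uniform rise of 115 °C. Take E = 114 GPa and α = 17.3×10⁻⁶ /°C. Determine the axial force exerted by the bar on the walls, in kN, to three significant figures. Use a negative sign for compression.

-297 kN

Free thermal expansion αLΔT = 17.3e-6 · 13400 · 115 = 26.66 mm.
The walls engage after the gap closes; constrained expansion = 26.66 − 5.3 = 21.36 mm.
The walls impose strain ε = −(21.36)/13400 = -1.5940e-03; σ = Eε = 114000 · -1.5940e-03 = -181.7 MPa.
Wall reaction R = σ·A = -181.7·1633 = -296800 N = -296.8 kN.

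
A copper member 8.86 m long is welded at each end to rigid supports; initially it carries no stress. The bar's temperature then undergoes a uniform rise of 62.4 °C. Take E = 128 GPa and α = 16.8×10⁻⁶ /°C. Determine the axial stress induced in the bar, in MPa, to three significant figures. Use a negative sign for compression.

-134 MPa

Free thermal expansion αLΔT = 16.8e-6 · 8860 · 62.4 = 9.288 mm.
The walls impose strain ε = −(9.288)/8860 = -1.0483e-03; σ = Eε = 128000 · -1.0483e-03 = -134.2 MPa.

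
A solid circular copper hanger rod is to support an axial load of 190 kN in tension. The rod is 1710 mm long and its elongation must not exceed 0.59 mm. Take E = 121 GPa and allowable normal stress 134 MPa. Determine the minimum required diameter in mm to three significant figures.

76.1 mm

Required area A ≥ P/σ_allow = 190000/134 = 1418 mm².
For a solid circular section, d ≥ √(4A/π) = 42.49 mm.
Elongation limit: A ≥ PL/(Eδ_allow) = 190000·1710/(121000·0.59) = 4551 mm² ⇒ d ≥ 76.12 mm.
The elongation limit governs.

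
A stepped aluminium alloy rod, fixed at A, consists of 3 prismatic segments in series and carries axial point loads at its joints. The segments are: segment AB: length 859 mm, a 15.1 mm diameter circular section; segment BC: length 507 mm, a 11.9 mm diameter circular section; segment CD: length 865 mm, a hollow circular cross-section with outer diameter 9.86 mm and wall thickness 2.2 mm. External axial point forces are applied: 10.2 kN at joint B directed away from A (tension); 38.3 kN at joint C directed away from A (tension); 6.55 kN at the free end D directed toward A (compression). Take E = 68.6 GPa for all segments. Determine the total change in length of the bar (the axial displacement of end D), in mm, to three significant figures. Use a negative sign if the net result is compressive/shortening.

Internal axial forces (sectioning from the free end, tension +): N_CD = -6.55 kN, N_BC = 31.75 kN, N_AB = 41.95 kN.
A_AB = 179.1 mm².
A_BC = 111.2 mm².
A_CD = 52.94 mm².
δ_AB = 41950·859/(179.1·68600) = 2.933 mm
δ_BC = 31750·507/(111.2·68600) = 2.11 mm
δ_CD = -6550·865/(52.94·68600) = -1.56 mm
δ = Σδ_i = 3.483 mm.

3.48 mm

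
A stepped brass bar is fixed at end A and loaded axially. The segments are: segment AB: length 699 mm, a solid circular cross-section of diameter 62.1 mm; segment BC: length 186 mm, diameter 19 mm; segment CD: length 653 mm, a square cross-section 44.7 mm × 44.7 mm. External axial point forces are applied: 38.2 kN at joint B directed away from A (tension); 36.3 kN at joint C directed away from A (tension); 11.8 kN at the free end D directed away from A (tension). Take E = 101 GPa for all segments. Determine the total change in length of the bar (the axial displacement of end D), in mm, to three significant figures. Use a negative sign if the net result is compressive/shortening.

Internal axial forces (sectioning from the free end, tension +): N_CD = 11.8 kN, N_BC = 48.1 kN, N_AB = 86.3 kN.
A_AB = 3029 mm².
A_BC = 283.5 mm².
A_CD = 1998 mm².
δ_AB = 86300·699/(3029·101000) = 0.1972 mm
δ_BC = 48100·186/(283.5·101000) = 0.3124 mm
δ_CD = 11800·653/(1998·101000) = 0.03818 mm
δ = Σδ_i = 0.5478 mm.

0.548 mm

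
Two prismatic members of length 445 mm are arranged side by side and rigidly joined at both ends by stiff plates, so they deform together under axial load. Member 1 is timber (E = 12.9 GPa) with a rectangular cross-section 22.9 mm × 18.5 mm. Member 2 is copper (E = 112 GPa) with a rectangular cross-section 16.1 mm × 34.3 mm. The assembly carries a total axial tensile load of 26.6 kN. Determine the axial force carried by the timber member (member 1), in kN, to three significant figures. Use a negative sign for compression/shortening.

A_1 = 423.6 mm².
A_2 = 552.2 mm².
Equal strain + equilibrium ⇒ each member carries load in proportion to AE: A₁E₁ = 5465000 N, A₂E₂ = 61850000 N, ΣAE = 67310000 N.
F₁ = P·A₁E₁/ΣAE = 26600·5465000/67310000 = 2160 N.

2.16 kN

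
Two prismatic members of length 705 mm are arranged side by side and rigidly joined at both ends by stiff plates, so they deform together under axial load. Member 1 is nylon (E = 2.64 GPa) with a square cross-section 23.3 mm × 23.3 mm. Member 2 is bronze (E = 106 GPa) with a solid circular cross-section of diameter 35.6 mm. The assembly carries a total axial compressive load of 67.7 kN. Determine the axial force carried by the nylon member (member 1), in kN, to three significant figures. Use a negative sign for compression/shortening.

-0.907 kN

A_1 = 542.9 mm².
A_2 = 995.4 mm².
Equal strain + equilibrium ⇒ each member carries load in proportion to AE: A₁E₁ = 1433000 N, A₂E₂ = 105500000 N, ΣAE = 106900000 N.
F₁ = P·A₁E₁/ΣAE = -67700·1433000/106900000 = -907.3 N.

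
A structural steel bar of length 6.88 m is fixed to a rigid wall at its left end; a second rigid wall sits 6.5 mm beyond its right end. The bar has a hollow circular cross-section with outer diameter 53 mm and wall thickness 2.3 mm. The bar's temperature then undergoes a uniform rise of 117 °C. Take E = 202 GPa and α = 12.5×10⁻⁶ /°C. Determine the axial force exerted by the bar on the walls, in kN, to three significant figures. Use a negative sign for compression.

-38.3 kN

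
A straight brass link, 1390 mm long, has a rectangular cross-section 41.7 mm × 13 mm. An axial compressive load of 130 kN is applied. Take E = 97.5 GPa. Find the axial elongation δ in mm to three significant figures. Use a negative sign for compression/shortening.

A = 542.1 mm².
δ_mech = NL/(AE) = -130000·1390/(542.1·97500) = -3.419 mm.

-3.42 mm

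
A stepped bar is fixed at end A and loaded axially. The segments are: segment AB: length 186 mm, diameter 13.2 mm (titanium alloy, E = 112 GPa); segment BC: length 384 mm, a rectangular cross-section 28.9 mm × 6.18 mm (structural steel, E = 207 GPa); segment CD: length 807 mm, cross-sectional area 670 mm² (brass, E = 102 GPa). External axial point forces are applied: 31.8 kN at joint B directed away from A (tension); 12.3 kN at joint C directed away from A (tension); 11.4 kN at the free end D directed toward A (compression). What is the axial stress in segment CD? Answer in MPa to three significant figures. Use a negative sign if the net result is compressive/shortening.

Internal axial forces (sectioning from the free end, tension +): N_CD = -11.4 kN, N_BC = 0.9 kN, N_AB = 32.7 kN.
σ_CD = N_CD/A_CD = -11400/670 = -17.01 MPa.

-17.0 MPa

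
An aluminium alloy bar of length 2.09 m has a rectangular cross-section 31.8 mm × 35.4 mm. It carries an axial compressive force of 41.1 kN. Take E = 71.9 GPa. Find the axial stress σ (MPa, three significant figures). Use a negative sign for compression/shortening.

A = 1126 mm².
σ = N/A = -41100/1126 = -36.51 MPa.

-36.5 MPa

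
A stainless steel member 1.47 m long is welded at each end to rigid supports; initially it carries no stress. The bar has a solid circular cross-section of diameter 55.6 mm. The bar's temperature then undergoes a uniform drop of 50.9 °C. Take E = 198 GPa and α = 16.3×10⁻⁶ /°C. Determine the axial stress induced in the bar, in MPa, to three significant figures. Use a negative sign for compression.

164 MPa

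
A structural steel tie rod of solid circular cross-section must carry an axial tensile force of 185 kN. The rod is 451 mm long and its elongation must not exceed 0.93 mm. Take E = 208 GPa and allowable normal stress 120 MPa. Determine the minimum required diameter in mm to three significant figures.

44.3 mm

Required area A ≥ P/σ_allow = 185000/120 = 1542 mm².
For a solid circular section, d ≥ √(4A/π) = 44.3 mm.
Elongation limit: A ≥ PL/(Eδ_allow) = 185000·451/(208000·0.93) = 431.3 mm² ⇒ d ≥ 23.43 mm.
The stress limit governs.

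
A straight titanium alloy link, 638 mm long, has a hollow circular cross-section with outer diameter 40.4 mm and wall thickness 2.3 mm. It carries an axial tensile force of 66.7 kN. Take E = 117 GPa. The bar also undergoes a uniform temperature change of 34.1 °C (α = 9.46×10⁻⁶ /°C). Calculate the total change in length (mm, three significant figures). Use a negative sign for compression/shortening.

1.53 mm

A = 275.3 mm².
δ_mech = NL/(AE) = 66700·638/(275.3·117000) = 1.321 mm.
δ_thermal = αLΔT = 9.46e-6·638·34.1 = 0.2058 mm.
δ = δ_mech + δ_thermal = 1.527 mm.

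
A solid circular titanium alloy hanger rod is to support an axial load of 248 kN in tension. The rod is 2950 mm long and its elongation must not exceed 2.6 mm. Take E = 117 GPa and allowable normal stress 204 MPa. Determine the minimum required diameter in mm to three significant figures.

Required area A ≥ P/σ_allow = 248000/204 = 1216 mm².
For a solid circular section, d ≥ √(4A/π) = 39.34 mm.
Elongation limit: A ≥ PL/(Eδ_allow) = 248000·2950/(117000·2.6) = 2405 mm² ⇒ d ≥ 55.34 mm.
The elongation limit governs.

55.3 mm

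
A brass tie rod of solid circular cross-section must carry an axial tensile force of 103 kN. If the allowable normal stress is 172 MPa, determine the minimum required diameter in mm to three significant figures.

27.6 mm

Required area A ≥ P/σ_allow = 103000/172 = 598.8 mm².
For a solid circular section, d ≥ √(4A/π) = 27.61 mm.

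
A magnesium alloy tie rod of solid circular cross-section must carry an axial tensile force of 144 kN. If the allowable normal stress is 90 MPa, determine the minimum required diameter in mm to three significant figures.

45.1 mm

Required area A ≥ P/σ_allow = 144000/90 = 1600 mm².
For a solid circular section, d ≥ √(4A/π) = 45.14 mm.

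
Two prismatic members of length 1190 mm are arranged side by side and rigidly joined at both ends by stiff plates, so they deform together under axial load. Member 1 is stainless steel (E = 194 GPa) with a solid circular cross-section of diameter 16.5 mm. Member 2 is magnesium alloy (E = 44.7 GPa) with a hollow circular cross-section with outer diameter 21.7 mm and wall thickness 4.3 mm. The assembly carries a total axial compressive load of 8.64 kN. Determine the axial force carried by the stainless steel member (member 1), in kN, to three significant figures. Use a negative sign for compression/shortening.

-6.89 kN

A_1 = 213.8 mm².
A_2 = 235.1 mm².
Equal strain + equilibrium ⇒ each member carries load in proportion to AE: A₁E₁ = 41480000 N, A₂E₂ = 10510000 N, ΣAE = 51990000 N.
F₁ = P·A₁E₁/ΣAE = -8640·41480000/51990000 = -6894 N.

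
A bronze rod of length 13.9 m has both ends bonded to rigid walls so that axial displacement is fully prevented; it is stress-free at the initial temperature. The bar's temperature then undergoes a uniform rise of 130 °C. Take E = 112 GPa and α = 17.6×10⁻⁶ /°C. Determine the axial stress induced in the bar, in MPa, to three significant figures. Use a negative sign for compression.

Free thermal expansion αLΔT = 17.6e-6 · 13900 · 130 = 31.8 mm.
The walls impose strain ε = −(31.8)/13900 = -2.2880e-03; σ = Eε = 112000 · -2.2880e-03 = -256.3 MPa.

-256 MPa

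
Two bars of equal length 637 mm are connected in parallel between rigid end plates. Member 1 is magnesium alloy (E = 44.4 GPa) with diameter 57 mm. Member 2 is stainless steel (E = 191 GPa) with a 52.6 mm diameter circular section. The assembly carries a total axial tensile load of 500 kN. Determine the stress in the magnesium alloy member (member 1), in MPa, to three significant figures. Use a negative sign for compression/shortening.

A_1 = 2552 mm².
A_2 = 2173 mm².
Equal strain + equilibrium ⇒ each member carries load in proportion to AE: A₁E₁ = 113300000 N, A₂E₂ = 415000000 N, ΣAE = 528300000 N.
σ₁ = P·E₁/ΣAE = 500000·44400/528300000 = 42.02 MPa.

42.0 MPa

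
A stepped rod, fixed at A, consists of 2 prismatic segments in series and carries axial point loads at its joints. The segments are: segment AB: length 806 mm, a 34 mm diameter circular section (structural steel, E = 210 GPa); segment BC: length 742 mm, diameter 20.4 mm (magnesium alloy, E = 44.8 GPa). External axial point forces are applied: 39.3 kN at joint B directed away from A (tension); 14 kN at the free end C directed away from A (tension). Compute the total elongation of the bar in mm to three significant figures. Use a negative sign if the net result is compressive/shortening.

Internal axial forces (sectioning from the free end, tension +): N_BC = 14 kN, N_AB = 53.3 kN.
A_AB = 907.9 mm².
A_BC = 326.9 mm².
δ_AB = 53300·806/(907.9·210000) = 0.2253 mm
δ_BC = 14000·742/(326.9·44800) = 0.7094 mm
δ = Σδ_i = 0.9347 mm.

0.935 mm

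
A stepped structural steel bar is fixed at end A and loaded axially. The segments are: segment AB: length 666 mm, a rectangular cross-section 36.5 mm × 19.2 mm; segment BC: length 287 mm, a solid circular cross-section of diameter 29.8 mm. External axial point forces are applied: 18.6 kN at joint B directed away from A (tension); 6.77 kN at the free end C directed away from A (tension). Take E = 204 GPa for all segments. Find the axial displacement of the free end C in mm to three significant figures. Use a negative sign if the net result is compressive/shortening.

0.132 mm

Internal axial forces (sectioning from the free end, tension +): N_BC = 6.77 kN, N_AB = 25.37 kN.
A_AB = 700.8 mm².
A_BC = 697.5 mm².
δ_AB = 25370·666/(700.8·204000) = 0.1182 mm
δ_BC = 6770·287/(697.5·204000) = 0.01366 mm
δ = Σδ_i = 0.1318 mm.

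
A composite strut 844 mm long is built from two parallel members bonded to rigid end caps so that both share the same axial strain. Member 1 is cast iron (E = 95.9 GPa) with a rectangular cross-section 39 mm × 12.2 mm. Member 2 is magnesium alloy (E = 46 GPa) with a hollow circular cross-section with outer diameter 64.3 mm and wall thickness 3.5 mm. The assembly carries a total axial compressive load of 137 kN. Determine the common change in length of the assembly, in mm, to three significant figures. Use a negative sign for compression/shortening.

-1.51 mm

A_1 = 475.8 mm².
A_2 = 668.5 mm².
Equal strain + equilibrium ⇒ each member carries load in proportion to AE: A₁E₁ = 45630000 N, A₂E₂ = 30750000 N, ΣAE = 76380000 N.
δ = PL/ΣAE = -137000·844/76380000 = -1.514 mm.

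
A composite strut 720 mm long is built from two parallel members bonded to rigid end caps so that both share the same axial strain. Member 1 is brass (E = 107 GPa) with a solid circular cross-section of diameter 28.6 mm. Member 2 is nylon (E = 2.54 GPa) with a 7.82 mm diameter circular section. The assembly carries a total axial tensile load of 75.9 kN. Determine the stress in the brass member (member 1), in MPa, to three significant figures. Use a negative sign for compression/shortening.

A_1 = 642.4 mm².
A_2 = 48.03 mm².
Equal strain + equilibrium ⇒ each member carries load in proportion to AE: A₁E₁ = 68740000 N, A₂E₂ = 122000 N, ΣAE = 68860000 N.
σ₁ = P·E₁/ΣAE = 75900·107000/68860000 = 117.9 MPa.

118 MPa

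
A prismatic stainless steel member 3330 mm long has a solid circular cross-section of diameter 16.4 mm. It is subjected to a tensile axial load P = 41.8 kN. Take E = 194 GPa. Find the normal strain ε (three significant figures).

0.00102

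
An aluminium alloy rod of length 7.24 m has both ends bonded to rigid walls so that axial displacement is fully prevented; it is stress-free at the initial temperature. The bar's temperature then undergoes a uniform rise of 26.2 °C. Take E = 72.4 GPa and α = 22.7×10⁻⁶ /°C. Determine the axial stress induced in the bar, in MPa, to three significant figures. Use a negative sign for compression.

Free thermal expansion αLΔT = 22.7e-6 · 7240 · 26.2 = 4.306 mm.
The walls impose strain ε = −(4.306)/7240 = -5.9474e-04; σ = Eε = 72400 · -5.9474e-04 = -43.06 MPa.

-43.1 MPa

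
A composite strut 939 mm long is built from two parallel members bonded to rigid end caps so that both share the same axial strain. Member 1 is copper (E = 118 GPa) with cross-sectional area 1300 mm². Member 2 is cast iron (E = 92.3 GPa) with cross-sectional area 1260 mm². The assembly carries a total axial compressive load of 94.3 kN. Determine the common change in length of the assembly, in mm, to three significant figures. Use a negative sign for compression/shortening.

-0.328 mm

Equal strain + equilibrium ⇒ each member carries load in proportion to AE: A₁E₁ = 153400000 N, A₂E₂ = 116300000 N, ΣAE = 269700000 N.
δ = PL/ΣAE = -94300·939/269700000 = -0.3283 mm.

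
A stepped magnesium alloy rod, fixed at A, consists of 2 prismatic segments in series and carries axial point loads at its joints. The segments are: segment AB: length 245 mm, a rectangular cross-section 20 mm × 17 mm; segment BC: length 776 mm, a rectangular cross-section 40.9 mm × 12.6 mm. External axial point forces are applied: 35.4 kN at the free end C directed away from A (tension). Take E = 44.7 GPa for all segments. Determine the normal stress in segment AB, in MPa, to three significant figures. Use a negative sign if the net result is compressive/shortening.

104 MPa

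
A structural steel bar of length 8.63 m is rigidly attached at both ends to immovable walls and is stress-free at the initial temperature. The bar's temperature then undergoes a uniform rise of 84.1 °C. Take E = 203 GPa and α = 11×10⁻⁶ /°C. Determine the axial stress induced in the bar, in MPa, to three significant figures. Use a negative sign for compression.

-188 MPa

Free thermal expansion αLΔT = 11e-6 · 8630 · 84.1 = 7.984 mm.
The walls impose strain ε = −(7.984)/8630 = -9.2510e-04; σ = Eε = 203000 · -9.2510e-04 = -187.8 MPa.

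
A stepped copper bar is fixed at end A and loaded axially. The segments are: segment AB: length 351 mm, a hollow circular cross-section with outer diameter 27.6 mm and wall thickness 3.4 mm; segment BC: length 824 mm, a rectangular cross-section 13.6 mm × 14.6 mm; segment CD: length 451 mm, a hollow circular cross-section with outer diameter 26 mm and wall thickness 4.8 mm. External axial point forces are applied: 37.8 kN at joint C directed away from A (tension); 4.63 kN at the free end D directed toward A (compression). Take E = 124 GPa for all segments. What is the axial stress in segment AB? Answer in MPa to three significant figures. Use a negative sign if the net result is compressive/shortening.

Internal axial forces (sectioning from the free end, tension +): N_CD = -4.63 kN, N_BC = 33.17 kN, N_AB = 33.17 kN.
A_AB = 258.5 mm².
σ_AB = N_AB/A_AB = 33170/258.5 = 128.3 MPa.

128 MPa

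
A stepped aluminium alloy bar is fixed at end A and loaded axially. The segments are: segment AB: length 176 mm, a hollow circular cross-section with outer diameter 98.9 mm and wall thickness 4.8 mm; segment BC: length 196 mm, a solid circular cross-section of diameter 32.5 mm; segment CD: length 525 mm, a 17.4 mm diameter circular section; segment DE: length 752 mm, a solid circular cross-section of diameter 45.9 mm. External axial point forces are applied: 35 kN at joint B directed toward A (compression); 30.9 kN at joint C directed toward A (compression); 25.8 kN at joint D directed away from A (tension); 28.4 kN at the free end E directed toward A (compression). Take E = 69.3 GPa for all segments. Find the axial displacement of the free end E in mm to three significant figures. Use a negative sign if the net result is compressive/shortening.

Internal axial forces (sectioning from the free end, tension +): N_DE = -28.4 kN, N_CD = -2.6 kN, N_BC = -33.5 kN, N_AB = -68.5 kN.
A_AB = 1419 mm².
A_BC = 829.6 mm².
A_CD = 237.8 mm².
A_DE = 1655 mm².
δ_AB = -68500·176/(1419·69300) = -0.1226 mm
δ_BC = -33500·196/(829.6·69300) = -0.1142 mm
δ_CD = -2600·525/(237.8·69300) = -0.08283 mm
δ_DE = -28400·752/(1655·69300) = -0.1862 mm
δ = Σδ_i = -0.5059 mm.

-0.506 mm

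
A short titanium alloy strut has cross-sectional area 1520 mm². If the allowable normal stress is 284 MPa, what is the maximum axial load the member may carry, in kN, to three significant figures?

P_max = σ_allow · A = 284 · 1520 = 431700 N = 431.7 kN.

432 kN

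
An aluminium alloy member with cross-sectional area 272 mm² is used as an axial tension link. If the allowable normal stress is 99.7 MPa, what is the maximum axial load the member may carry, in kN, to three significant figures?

P_max = σ_allow · A = 99.7 · 272 = 27120 N = 27.12 kN.

27.1 kN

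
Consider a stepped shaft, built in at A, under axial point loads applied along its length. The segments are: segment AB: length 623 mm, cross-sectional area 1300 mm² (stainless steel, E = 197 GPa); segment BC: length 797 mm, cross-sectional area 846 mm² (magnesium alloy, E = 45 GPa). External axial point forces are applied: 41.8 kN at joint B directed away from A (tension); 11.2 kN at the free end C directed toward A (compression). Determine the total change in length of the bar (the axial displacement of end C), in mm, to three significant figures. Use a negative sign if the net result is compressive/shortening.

Internal axial forces (sectioning from the free end, tension +): N_BC = -11.2 kN, N_AB = 30.6 kN.
δ_AB = 30600·623/(1300·197000) = 0.07444 mm
δ_BC = -11200·797/(846·45000) = -0.2345 mm
δ = Σδ_i = -0.16 mm.

-0.160 mm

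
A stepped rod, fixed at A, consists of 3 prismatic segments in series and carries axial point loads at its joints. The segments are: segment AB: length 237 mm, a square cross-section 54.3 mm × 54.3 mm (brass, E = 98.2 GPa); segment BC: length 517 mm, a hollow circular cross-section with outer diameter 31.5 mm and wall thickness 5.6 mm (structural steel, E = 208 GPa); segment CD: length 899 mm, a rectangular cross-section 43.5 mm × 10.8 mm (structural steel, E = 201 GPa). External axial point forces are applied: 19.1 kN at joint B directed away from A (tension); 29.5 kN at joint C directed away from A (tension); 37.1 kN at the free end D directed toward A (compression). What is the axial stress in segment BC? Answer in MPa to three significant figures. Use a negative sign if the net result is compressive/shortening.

-16.7 MPa

Internal axial forces (sectioning from the free end, tension +): N_CD = -37.1 kN, N_BC = -7.6 kN, N_AB = 11.5 kN.
A_BC = 455.7 mm².
σ_BC = N_BC/A_BC = -7600/455.7 = -16.68 MPa.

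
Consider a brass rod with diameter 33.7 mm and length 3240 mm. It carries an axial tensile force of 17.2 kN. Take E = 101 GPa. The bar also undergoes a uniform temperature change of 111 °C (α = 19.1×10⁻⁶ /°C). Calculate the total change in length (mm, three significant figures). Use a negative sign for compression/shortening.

7.49 mm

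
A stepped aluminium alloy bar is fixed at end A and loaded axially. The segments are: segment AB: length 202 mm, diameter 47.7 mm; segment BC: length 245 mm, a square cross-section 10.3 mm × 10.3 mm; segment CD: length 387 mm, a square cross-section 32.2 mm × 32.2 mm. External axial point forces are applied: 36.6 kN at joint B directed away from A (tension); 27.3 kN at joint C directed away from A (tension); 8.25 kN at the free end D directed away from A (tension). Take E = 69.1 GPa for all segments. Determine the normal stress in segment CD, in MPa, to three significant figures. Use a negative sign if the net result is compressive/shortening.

7.96 MPa

Internal axial forces (sectioning from the free end, tension +): N_CD = 8.25 kN, N_BC = 35.55 kN, N_AB = 72.15 kN.
A_CD = 1037 mm².
σ_CD = N_CD/A_CD = 8250/1037 = 7.957 MPa.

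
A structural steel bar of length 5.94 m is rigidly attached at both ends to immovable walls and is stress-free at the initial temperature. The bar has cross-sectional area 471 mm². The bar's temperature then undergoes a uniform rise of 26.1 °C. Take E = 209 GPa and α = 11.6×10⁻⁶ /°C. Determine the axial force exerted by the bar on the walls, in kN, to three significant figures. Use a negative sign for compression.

Free thermal expansion αLΔT = 11.6e-6 · 5940 · 26.1 = 1.798 mm.
The walls impose strain ε = −(1.798)/5940 = -3.0276e-04; σ = Eε = 209000 · -3.0276e-04 = -63.28 MPa.
Wall reaction R = σ·A = -63.28·471 = -29800 N = -29.8 kN.

-29.8 kN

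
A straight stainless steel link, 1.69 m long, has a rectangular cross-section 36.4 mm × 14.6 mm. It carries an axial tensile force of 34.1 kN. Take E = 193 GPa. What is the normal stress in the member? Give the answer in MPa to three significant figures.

64.2 MPa

A = 531.4 mm².
σ = N/A = 34100/531.4 = 64.17 MPa.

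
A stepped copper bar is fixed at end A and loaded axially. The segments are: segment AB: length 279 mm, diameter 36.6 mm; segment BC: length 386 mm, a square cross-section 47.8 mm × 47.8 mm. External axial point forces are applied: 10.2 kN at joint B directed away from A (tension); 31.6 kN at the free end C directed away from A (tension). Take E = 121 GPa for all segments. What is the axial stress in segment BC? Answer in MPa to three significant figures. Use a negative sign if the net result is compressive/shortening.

13.8 MPa

Internal axial forces (sectioning from the free end, tension +): N_BC = 31.6 kN, N_AB = 41.8 kN.
A_BC = 2285 mm².
σ_BC = N_BC/A_BC = 31600/2285 = 13.83 MPa.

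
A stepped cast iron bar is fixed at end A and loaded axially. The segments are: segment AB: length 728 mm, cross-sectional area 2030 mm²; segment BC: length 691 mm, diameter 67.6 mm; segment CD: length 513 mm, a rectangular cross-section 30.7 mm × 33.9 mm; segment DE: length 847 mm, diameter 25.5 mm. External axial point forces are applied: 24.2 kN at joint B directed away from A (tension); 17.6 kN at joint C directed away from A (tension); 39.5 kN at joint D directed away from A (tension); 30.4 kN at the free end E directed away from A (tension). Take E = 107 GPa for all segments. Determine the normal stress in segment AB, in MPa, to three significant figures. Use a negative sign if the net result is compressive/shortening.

55.0 MPa

Internal axial forces (sectioning from the free end, tension +): N_DE = 30.4 kN, N_CD = 69.9 kN, N_BC = 87.5 kN, N_AB = 111.7 kN.
σ_AB = N_AB/A_AB = 111700/2030 = 55.02 MPa.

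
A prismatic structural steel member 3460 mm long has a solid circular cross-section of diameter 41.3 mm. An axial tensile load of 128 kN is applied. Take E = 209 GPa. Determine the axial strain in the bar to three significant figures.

A = 1340 mm².
σ = N/A = 95.55 MPa; ε = σ/E = 95.55/209000 = 4.572e-04.

4.57e-04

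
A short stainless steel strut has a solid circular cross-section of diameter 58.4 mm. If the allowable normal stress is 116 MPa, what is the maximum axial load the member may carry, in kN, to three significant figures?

A = 2679 mm².
P_max = σ_allow · A = 116 · 2679 = 310700 N = 310.7 kN.

311 kN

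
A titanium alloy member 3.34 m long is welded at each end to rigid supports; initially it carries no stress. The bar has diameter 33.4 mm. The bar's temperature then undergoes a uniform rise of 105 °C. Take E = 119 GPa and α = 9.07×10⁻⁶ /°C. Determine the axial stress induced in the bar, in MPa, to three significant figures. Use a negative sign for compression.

Free thermal expansion αLΔT = 9.07e-6 · 3340 · 105 = 3.181 mm.
The walls impose strain ε = −(3.181)/3340 = -9.5235e-04; σ = Eε = 119000 · -9.5235e-04 = -113.3 MPa.

-113 MPa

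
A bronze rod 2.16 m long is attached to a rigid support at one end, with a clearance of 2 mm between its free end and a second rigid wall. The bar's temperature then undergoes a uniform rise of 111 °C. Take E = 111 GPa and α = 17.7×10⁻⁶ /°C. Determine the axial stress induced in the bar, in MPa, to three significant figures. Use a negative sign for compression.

-115 MPa

Free thermal expansion αLΔT = 17.7e-6 · 2160 · 111 = 4.244 mm.
The walls engage after the gap closes; constrained expansion = 4.244 − 2 = 2.244 mm.
The walls impose strain ε = −(2.244)/2160 = -1.0388e-03; σ = Eε = 111000 · -1.0388e-03 = -115.3 MPa.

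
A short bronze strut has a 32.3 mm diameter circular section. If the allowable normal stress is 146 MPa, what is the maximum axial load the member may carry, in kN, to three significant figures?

120 kN

A = 819.4 mm².
P_max = σ_allow · A = 146 · 819.4 = 119600 N = 119.6 kN.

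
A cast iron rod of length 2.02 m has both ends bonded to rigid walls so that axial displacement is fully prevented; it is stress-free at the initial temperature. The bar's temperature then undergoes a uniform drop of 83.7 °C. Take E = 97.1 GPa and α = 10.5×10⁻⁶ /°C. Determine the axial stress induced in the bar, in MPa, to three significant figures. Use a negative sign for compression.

Free thermal expansion αLΔT = 10.5e-6 · 2020 · -83.7 = -1.775 mm.
The walls impose strain ε = −(-1.775)/2020 = 8.7885e-04; σ = Eε = 97100 · 8.7885e-04 = 85.34 MPa.

85.3 MPa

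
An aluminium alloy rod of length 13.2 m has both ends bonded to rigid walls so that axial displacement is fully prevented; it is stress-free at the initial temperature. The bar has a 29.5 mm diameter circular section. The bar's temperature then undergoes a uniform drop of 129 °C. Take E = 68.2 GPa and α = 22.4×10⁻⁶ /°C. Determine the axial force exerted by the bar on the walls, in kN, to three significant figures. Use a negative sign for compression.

Free thermal expansion αLΔT = 22.4e-6 · 13200 · -129 = -38.14 mm.
The walls impose strain ε = −(-38.14)/13200 = 2.8896e-03; σ = Eε = 68200 · 2.8896e-03 = 197.1 MPa.
Wall reaction R = σ·A = 197.1·683.5 = 134700 N = 134.7 kN.

135 kN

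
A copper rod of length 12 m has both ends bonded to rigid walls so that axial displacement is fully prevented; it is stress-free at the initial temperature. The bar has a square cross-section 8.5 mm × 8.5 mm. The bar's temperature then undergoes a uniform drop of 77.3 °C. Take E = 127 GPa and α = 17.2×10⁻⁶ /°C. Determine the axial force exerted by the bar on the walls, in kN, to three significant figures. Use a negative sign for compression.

Free thermal expansion αLΔT = 17.2e-6 · 12000 · -77.3 = -15.95 mm.
The walls impose strain ε = −(-15.95)/12000 = 1.3296e-03; σ = Eε = 127000 · 1.3296e-03 = 168.9 MPa.
Wall reaction R = σ·A = 168.9·72.25 = 12200 N = 12.2 kN.

12.2 kN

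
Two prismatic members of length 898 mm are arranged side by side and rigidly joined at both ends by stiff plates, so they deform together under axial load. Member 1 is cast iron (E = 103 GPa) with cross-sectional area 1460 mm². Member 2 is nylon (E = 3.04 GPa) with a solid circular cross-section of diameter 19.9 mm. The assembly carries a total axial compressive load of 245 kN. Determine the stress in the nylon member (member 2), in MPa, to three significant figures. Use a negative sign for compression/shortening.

A_2 = 311 mm².
Equal strain + equilibrium ⇒ each member carries load in proportion to AE: A₁E₁ = 150400000 N, A₂E₂ = 945500 N, ΣAE = 151300000 N.
σ₂ = P·E₂/ΣAE = -245000·3040/151300000 = -4.922 MPa.

-4.92 MPa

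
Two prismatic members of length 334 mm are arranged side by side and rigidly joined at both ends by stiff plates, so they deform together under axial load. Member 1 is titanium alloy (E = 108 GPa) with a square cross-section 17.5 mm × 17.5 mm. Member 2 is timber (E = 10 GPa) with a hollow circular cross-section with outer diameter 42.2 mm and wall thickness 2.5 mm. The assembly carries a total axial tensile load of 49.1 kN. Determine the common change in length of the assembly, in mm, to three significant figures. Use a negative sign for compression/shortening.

0.453 mm

A_1 = 306.2 mm².
A_2 = 311.8 mm².
Equal strain + equilibrium ⇒ each member carries load in proportion to AE: A₁E₁ = 33080000 N, A₂E₂ = 3118000 N, ΣAE = 36190000 N.
δ = PL/ΣAE = 49100·334/36190000 = 0.4531 mm.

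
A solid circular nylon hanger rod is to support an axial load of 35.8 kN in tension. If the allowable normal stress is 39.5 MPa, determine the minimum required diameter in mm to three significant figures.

Required area A ≥ P/σ_allow = 35800/39.5 = 906.3 mm².
For a solid circular section, d ≥ √(4A/π) = 33.97 mm.

34.0 mm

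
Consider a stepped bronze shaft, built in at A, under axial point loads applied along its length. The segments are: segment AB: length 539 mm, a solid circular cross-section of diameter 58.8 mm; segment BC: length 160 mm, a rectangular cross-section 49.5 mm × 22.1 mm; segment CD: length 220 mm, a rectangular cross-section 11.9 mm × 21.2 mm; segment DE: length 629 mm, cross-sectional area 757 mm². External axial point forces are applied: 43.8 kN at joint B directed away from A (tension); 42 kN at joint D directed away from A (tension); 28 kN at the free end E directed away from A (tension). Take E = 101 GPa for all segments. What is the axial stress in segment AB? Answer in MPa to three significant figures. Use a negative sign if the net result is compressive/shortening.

41.9 MPa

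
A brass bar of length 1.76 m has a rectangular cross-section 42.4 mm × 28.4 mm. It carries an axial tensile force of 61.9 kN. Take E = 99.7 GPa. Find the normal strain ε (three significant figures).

5.16e-04

A = 1204 mm².
σ = N/A = 51.41 MPa; ε = σ/E = 51.41/99700 = 5.156e-04.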